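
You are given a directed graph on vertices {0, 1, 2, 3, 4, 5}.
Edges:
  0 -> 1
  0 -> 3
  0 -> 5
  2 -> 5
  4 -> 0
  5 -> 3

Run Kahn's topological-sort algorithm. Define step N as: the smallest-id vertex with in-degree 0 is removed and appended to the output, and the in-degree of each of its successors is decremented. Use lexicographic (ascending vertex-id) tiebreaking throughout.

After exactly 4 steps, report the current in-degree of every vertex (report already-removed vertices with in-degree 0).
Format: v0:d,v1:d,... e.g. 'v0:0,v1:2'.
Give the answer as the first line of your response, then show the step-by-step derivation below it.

v0:0,v1:0,v2:0,v3:1,v4:0,v5:0

step 1: output 2; order=[2]; indeg=(1,1,0,2,0,1)
step 2: output 4; order=[2,4]; indeg=(0,1,0,2,0,1)
step 3: output 0; order=[2,4,0]; indeg=(0,0,0,1,0,0)
step 4: output 1; order=[2,4,0,1]; indeg=(0,0,0,1,0,0)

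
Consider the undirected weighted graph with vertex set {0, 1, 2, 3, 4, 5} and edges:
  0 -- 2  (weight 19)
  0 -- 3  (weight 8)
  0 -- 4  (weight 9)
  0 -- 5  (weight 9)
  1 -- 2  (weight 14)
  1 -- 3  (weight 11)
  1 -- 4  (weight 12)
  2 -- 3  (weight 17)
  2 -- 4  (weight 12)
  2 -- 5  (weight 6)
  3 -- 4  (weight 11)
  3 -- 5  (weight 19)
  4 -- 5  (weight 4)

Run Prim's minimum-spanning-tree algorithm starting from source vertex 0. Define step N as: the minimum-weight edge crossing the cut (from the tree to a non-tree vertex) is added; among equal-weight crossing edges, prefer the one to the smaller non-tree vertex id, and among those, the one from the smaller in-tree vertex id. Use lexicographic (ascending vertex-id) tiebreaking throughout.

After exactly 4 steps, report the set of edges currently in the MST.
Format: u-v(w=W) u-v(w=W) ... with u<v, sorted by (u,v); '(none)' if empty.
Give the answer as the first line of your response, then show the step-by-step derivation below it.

0-3(w=8) 0-4(w=9) 2-5(w=6) 4-5(w=4)

step 1: add edge 0-3 (w=8); MST = {0-3(w=8)}
step 2: add edge 0-4 (w=9); MST = {0-3(w=8) 0-4(w=9)}
step 3: add edge 4-5 (w=4); MST = {0-3(w=8) 0-4(w=9) 4-5(w=4)}
step 4: add edge 2-5 (w=6); MST = {0-3(w=8) 0-4(w=9) 2-5(w=6) 4-5(w=4)}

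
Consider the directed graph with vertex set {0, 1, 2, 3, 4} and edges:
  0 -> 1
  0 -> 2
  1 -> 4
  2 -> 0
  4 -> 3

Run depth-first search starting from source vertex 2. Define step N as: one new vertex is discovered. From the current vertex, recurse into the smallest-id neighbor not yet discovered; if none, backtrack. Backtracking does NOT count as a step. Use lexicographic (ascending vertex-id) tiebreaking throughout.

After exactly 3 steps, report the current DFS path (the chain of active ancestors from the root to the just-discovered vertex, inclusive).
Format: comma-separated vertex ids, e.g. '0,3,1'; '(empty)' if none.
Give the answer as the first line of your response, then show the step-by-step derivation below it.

2,0,1

step 1: discover 2; path=2; order=2
step 2: discover 0; path=2>0; order=2,0
step 3: discover 1; path=2>0>1; order=2,0,1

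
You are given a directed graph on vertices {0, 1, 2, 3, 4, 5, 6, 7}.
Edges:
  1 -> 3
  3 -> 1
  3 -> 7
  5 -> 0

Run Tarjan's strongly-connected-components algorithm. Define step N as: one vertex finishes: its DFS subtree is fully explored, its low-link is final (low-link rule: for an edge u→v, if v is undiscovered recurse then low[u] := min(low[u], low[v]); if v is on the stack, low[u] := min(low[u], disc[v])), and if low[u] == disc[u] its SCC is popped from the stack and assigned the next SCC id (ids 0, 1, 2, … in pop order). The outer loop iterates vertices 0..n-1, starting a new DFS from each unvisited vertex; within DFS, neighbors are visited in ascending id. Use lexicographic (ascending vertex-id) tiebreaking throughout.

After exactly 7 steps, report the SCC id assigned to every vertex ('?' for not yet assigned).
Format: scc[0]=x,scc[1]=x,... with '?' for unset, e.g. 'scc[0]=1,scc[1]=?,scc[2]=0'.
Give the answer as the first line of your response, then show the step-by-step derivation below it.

scc[0]=0,scc[1]=2,scc[2]=3,scc[3]=2,scc[4]=4,scc[5]=5,scc[6]=?,scc[7]=1

step 1: low=(low[0]=0,low[1]=?,low[2]=?,low[3]=?,low[4]=?,low[5]=?,low[6]=?,low[7]=?); scc=(scc[0]=0,scc[1]=?,scc[2]=?,scc[3]=?,scc[4]=?,scc[5]=?,scc[6]=?,scc[7]=?)
step 2: low=(low[0]=0,low[1]=1,low[2]=?,low[3]=1,low[4]=?,low[5]=?,low[6]=?,low[7]=3); scc=(scc[0]=0,scc[1]=?,scc[2]=?,scc[3]=?,scc[4]=?,scc[5]=?,scc[6]=?,scc[7]=1)
step 3: low=(low[0]=0,low[1]=1,low[2]=?,low[3]=1,low[4]=?,low[5]=?,low[6]=?,low[7]=3); scc=(scc[0]=0,scc[1]=?,scc[2]=?,scc[3]=?,scc[4]=?,scc[5]=?,scc[6]=?,scc[7]=1)
step 4: low=(low[0]=0,low[1]=1,low[2]=?,low[3]=1,low[4]=?,low[5]=?,low[6]=?,low[7]=3); scc=(scc[0]=0,scc[1]=2,scc[2]=?,scc[3]=2,scc[4]=?,scc[5]=?,scc[6]=?,scc[7]=1)
step 5: low=(low[0]=0,low[1]=1,low[2]=4,low[3]=1,low[4]=?,low[5]=?,low[6]=?,low[7]=3); scc=(scc[0]=0,scc[1]=2,scc[2]=3,scc[3]=2,scc[4]=?,scc[5]=?,scc[6]=?,scc[7]=1)
step 6: low=(low[0]=0,low[1]=1,low[2]=4,low[3]=1,low[4]=5,low[5]=?,low[6]=?,low[7]=3); scc=(scc[0]=0,scc[1]=2,scc[2]=3,scc[3]=2,scc[4]=4,scc[5]=?,scc[6]=?,scc[7]=1)
step 7: low=(low[0]=0,low[1]=1,low[2]=4,low[3]=1,low[4]=5,low[5]=6,low[6]=?,low[7]=3); scc=(scc[0]=0,scc[1]=2,scc[2]=3,scc[3]=2,scc[4]=4,scc[5]=5,scc[6]=?,scc[7]=1)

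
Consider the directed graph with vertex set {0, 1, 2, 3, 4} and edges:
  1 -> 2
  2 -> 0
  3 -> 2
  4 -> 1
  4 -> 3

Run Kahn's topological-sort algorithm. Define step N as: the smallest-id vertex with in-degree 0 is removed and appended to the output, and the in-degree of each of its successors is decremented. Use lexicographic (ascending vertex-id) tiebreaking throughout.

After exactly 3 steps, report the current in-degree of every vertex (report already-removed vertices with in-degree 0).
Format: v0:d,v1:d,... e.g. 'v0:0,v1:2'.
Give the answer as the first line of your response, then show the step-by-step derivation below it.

v0:1,v1:0,v2:0,v3:0,v4:0

step 1: output 4; order=[4]; indeg=(1,0,2,0,0)
step 2: output 1; order=[4,1]; indeg=(1,0,1,0,0)
step 3: output 3; order=[4,1,3]; indeg=(1,0,0,0,0)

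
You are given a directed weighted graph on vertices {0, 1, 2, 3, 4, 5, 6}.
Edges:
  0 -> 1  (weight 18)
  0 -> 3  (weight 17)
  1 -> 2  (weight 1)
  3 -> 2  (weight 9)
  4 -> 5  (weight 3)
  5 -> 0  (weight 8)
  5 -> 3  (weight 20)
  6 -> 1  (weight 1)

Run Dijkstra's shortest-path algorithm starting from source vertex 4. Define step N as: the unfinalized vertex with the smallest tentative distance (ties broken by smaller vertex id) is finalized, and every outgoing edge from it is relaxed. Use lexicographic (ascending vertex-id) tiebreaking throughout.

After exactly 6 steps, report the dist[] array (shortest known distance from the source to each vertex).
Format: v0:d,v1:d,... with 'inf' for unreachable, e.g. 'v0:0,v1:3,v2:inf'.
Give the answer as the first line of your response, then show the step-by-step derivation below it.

v0:11,v1:29,v2:30,v3:23,v4:0,v5:3,v6:inf

step 1: dist = v0:inf,v1:inf,v2:inf,v3:inf,v4:0,v5:3,v6:inf
step 2: dist = v0:11,v1:inf,v2:inf,v3:23,v4:0,v5:3,v6:inf
step 3: dist = v0:11,v1:29,v2:inf,v3:23,v4:0,v5:3,v6:inf
step 4: dist = v0:11,v1:29,v2:32,v3:23,v4:0,v5:3,v6:inf
step 5: dist = v0:11,v1:29,v2:30,v3:23,v4:0,v5:3,v6:inf
step 6: dist = v0:11,v1:29,v2:30,v3:23,v4:0,v5:3,v6:inf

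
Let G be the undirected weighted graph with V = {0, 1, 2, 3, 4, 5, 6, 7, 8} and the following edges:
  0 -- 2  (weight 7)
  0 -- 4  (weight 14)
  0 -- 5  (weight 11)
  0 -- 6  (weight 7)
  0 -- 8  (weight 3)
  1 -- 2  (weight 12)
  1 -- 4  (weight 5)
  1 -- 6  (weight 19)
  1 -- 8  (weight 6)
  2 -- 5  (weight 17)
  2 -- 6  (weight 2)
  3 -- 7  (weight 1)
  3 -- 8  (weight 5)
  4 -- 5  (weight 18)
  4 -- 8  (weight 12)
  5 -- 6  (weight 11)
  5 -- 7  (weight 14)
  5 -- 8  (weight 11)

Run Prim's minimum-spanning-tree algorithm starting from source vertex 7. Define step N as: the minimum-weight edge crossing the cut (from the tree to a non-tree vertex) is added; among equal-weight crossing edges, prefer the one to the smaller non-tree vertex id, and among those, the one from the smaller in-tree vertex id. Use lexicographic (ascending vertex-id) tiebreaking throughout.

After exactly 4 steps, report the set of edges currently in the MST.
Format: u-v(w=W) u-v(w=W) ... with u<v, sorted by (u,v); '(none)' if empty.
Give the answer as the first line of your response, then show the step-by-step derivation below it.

0-8(w=3) 1-8(w=6) 3-7(w=1) 3-8(w=5)

step 1: add edge 3-7 (w=1); MST = {3-7(w=1)}
step 2: add edge 3-8 (w=5); MST = {3-7(w=1) 3-8(w=5)}
step 3: add edge 0-8 (w=3); MST = {0-8(w=3) 3-7(w=1) 3-8(w=5)}
step 4: add edge 1-8 (w=6); MST = {0-8(w=3) 1-8(w=6) 3-7(w=1) 3-8(w=5)}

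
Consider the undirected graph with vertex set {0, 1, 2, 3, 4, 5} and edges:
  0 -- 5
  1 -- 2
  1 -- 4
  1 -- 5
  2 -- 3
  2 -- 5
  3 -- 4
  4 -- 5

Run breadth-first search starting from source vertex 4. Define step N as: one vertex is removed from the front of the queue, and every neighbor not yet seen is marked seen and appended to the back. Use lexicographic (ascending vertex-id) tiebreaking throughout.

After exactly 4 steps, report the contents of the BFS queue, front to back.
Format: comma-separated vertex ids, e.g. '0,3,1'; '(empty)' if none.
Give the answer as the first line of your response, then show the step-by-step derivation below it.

2,0

step 1: dequeue 4; queue=[1,3,5]; order=4
step 2: dequeue 1; queue=[3,5,2]; order=4,1
step 3: dequeue 3; queue=[5,2]; order=4,1,3
step 4: dequeue 5; queue=[2,0]; order=4,1,3,5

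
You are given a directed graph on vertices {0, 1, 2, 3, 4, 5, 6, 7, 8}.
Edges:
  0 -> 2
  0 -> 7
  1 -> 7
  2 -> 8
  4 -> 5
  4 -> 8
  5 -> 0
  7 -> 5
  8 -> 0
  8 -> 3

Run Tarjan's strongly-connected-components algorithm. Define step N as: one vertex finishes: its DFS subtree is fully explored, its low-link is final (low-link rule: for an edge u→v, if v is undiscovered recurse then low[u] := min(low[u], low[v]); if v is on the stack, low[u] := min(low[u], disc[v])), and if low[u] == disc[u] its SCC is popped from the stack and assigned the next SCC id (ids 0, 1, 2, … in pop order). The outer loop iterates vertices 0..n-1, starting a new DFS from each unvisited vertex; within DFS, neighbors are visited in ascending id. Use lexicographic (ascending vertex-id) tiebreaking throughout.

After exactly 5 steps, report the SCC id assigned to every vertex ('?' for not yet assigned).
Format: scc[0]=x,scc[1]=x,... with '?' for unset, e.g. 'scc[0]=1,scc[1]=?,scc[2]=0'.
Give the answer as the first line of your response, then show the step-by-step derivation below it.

scc[0]=?,scc[1]=?,scc[2]=?,scc[3]=0,scc[4]=?,scc[5]=?,scc[6]=?,scc[7]=?,scc[8]=?

step 1: low=(low[0]=0,low[1]=?,low[2]=1,low[3]=3,low[4]=?,low[5]=?,low[6]=?,low[7]=?,low[8]=0); scc=(scc[0]=?,scc[1]=?,scc[2]=?,scc[3]=0,scc[4]=?,scc[5]=?,scc[6]=?,scc[7]=?,scc[8]=?)
step 2: low=(low[0]=0,low[1]=?,low[2]=1,low[3]=3,low[4]=?,low[5]=?,low[6]=?,low[7]=?,low[8]=0); scc=(scc[0]=?,scc[1]=?,scc[2]=?,scc[3]=0,scc[4]=?,scc[5]=?,scc[6]=?,scc[7]=?,scc[8]=?)
step 3: low=(low[0]=0,low[1]=?,low[2]=0,low[3]=3,low[4]=?,low[5]=?,low[6]=?,low[7]=?,low[8]=0); scc=(scc[0]=?,scc[1]=?,scc[2]=?,scc[3]=0,scc[4]=?,scc[5]=?,scc[6]=?,scc[7]=?,scc[8]=?)
step 4: low=(low[0]=0,low[1]=?,low[2]=0,low[3]=3,low[4]=?,low[5]=0,low[6]=?,low[7]=4,low[8]=0); scc=(scc[0]=?,scc[1]=?,scc[2]=?,scc[3]=0,scc[4]=?,scc[5]=?,scc[6]=?,scc[7]=?,scc[8]=?)
step 5: low=(low[0]=0,low[1]=?,low[2]=0,low[3]=3,low[4]=?,low[5]=0,low[6]=?,low[7]=0,low[8]=0); scc=(scc[0]=?,scc[1]=?,scc[2]=?,scc[3]=0,scc[4]=?,scc[5]=?,scc[6]=?,scc[7]=?,scc[8]=?)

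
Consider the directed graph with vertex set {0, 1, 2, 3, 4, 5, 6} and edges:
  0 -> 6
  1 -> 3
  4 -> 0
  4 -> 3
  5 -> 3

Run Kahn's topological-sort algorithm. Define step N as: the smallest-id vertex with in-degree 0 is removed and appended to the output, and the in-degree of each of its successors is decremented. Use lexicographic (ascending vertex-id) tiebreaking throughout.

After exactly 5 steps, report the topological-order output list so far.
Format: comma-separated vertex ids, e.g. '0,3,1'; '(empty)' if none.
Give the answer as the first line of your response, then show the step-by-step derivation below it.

1,2,4,0,5

step 1: output 1; order=[1]; indeg=(1,0,0,2,0,0,1)
step 2: output 2; order=[1,2]; indeg=(1,0,0,2,0,0,1)
step 3: output 4; order=[1,2,4]; indeg=(0,0,0,1,0,0,1)
step 4: output 0; order=[1,2,4,0]; indeg=(0,0,0,1,0,0,0)
step 5: output 5; order=[1,2,4,0,5]; indeg=(0,0,0,0,0,0,0)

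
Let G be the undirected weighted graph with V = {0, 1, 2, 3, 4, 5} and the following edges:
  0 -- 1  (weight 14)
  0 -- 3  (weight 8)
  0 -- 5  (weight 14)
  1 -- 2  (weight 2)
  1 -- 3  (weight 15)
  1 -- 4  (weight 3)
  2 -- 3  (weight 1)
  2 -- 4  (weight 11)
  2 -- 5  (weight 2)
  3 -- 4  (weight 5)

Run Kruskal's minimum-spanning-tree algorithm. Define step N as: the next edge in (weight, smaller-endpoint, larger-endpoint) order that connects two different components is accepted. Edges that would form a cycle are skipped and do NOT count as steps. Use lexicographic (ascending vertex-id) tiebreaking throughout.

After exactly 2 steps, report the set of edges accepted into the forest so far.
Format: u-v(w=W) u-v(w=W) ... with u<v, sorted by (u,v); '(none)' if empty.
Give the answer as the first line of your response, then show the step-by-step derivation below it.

1-2(w=2) 2-3(w=1)

step 1: add edge 2-3 (w=1); MST = {2-3(w=1)}
step 2: add edge 1-2 (w=2); MST = {1-2(w=2) 2-3(w=1)}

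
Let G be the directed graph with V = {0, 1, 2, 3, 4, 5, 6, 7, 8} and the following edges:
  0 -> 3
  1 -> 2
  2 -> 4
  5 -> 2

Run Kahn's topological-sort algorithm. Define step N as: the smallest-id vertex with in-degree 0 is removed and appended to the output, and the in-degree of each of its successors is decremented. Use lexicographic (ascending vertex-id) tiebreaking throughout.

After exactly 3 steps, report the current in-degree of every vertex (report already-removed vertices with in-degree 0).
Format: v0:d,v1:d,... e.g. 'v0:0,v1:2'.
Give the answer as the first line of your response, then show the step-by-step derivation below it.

v0:0,v1:0,v2:1,v3:0,v4:1,v5:0,v6:0,v7:0,v8:0

step 1: output 0; order=[0]; indeg=(0,0,2,0,1,0,0,0,0)
step 2: output 1; order=[0,1]; indeg=(0,0,1,0,1,0,0,0,0)
step 3: output 3; order=[0,1,3]; indeg=(0,0,1,0,1,0,0,0,0)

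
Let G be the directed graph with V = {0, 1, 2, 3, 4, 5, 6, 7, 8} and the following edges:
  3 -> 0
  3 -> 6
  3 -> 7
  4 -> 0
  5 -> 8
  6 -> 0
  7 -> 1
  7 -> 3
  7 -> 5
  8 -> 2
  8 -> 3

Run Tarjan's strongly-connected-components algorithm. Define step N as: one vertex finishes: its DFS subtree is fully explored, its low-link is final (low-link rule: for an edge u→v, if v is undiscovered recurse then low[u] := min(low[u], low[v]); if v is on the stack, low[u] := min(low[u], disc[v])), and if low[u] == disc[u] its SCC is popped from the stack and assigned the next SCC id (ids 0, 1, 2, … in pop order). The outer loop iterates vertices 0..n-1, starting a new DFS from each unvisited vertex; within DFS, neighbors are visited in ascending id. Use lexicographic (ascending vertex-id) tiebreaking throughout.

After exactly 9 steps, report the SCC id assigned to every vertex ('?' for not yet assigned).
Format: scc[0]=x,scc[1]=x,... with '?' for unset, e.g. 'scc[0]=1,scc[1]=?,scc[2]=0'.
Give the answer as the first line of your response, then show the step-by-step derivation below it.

scc[0]=0,scc[1]=1,scc[2]=2,scc[3]=4,scc[4]=5,scc[5]=4,scc[6]=3,scc[7]=4,scc[8]=4

step 1: low=(low[0]=0,low[1]=?,low[2]=?,low[3]=?,low[4]=?,low[5]=?,low[6]=?,low[7]=?,low[8]=?); scc=(scc[0]=0,scc[1]=?,scc[2]=?,scc[3]=?,scc[4]=?,scc[5]=?,scc[6]=?,scc[7]=?,scc[8]=?)
step 2: low=(low[0]=0,low[1]=1,low[2]=?,low[3]=?,low[4]=?,low[5]=?,low[6]=?,low[7]=?,low[8]=?); scc=(scc[0]=0,scc[1]=1,scc[2]=?,scc[3]=?,scc[4]=?,scc[5]=?,scc[6]=?,scc[7]=?,scc[8]=?)
step 3: low=(low[0]=0,low[1]=1,low[2]=2,low[3]=?,low[4]=?,low[5]=?,low[6]=?,low[7]=?,low[8]=?); scc=(scc[0]=0,scc[1]=1,scc[2]=2,scc[3]=?,scc[4]=?,scc[5]=?,scc[6]=?,scc[7]=?,scc[8]=?)
step 4: low=(low[0]=0,low[1]=1,low[2]=2,low[3]=3,low[4]=?,low[5]=?,low[6]=4,low[7]=?,low[8]=?); scc=(scc[0]=0,scc[1]=1,scc[2]=2,scc[3]=?,scc[4]=?,scc[5]=?,scc[6]=3,scc[7]=?,scc[8]=?)
step 5: low=(low[0]=0,low[1]=1,low[2]=2,low[3]=3,low[4]=?,low[5]=6,low[6]=4,low[7]=3,low[8]=3); scc=(scc[0]=0,scc[1]=1,scc[2]=2,scc[3]=?,scc[4]=?,scc[5]=?,scc[6]=3,scc[7]=?,scc[8]=?)
step 6: low=(low[0]=0,low[1]=1,low[2]=2,low[3]=3,low[4]=?,low[5]=3,low[6]=4,low[7]=3,low[8]=3); scc=(scc[0]=0,scc[1]=1,scc[2]=2,scc[3]=?,scc[4]=?,scc[5]=?,scc[6]=3,scc[7]=?,scc[8]=?)
step 7: low=(low[0]=0,low[1]=1,low[2]=2,low[3]=3,low[4]=?,low[5]=3,low[6]=4,low[7]=3,low[8]=3); scc=(scc[0]=0,scc[1]=1,scc[2]=2,scc[3]=?,scc[4]=?,scc[5]=?,scc[6]=3,scc[7]=?,scc[8]=?)
step 8: low=(low[0]=0,low[1]=1,low[2]=2,low[3]=3,low[4]=?,low[5]=3,low[6]=4,low[7]=3,low[8]=3); scc=(scc[0]=0,scc[1]=1,scc[2]=2,scc[3]=4,scc[4]=?,scc[5]=4,scc[6]=3,scc[7]=4,scc[8]=4)
step 9: low=(low[0]=0,low[1]=1,low[2]=2,low[3]=3,low[4]=8,low[5]=3,low[6]=4,low[7]=3,low[8]=3); scc=(scc[0]=0,scc[1]=1,scc[2]=2,scc[3]=4,scc[4]=5,scc[5]=4,scc[6]=3,scc[7]=4,scc[8]=4)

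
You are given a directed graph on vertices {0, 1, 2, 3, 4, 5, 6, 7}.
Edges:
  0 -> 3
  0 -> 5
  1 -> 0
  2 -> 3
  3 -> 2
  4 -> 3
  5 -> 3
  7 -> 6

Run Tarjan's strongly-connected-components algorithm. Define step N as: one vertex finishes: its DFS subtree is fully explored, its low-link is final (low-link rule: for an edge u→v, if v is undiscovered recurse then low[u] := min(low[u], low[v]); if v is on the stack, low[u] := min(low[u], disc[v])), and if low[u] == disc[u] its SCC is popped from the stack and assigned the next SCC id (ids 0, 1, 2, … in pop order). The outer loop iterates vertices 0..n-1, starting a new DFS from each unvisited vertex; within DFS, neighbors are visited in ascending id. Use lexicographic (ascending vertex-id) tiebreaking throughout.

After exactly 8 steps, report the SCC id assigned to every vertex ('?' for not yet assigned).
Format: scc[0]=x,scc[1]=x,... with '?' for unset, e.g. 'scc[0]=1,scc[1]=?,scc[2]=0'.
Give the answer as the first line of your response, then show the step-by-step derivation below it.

scc[0]=2,scc[1]=3,scc[2]=0,scc[3]=0,scc[4]=4,scc[5]=1,scc[6]=5,scc[7]=6

step 1: low=(low[0]=0,low[1]=?,low[2]=1,low[3]=1,low[4]=?,low[5]=?,low[6]=?,low[7]=?); scc=(scc[0]=?,scc[1]=?,scc[2]=?,scc[3]=?,scc[4]=?,scc[5]=?,scc[6]=?,scc[7]=?)
step 2: low=(low[0]=0,low[1]=?,low[2]=1,low[3]=1,low[4]=?,low[5]=?,low[6]=?,low[7]=?); scc=(scc[0]=?,scc[1]=?,scc[2]=0,scc[3]=0,scc[4]=?,scc[5]=?,scc[6]=?,scc[7]=?)
step 3: low=(low[0]=0,low[1]=?,low[2]=1,low[3]=1,low[4]=?,low[5]=3,low[6]=?,low[7]=?); scc=(scc[0]=?,scc[1]=?,scc[2]=0,scc[3]=0,scc[4]=?,scc[5]=1,scc[6]=?,scc[7]=?)
step 4: low=(low[0]=0,low[1]=?,low[2]=1,low[3]=1,low[4]=?,low[5]=3,low[6]=?,low[7]=?); scc=(scc[0]=2,scc[1]=?,scc[2]=0,scc[3]=0,scc[4]=?,scc[5]=1,scc[6]=?,scc[7]=?)
step 5: low=(low[0]=0,low[1]=4,low[2]=1,low[3]=1,low[4]=?,low[5]=3,low[6]=?,low[7]=?); scc=(scc[0]=2,scc[1]=3,scc[2]=0,scc[3]=0,scc[4]=?,scc[5]=1,scc[6]=?,scc[7]=?)
step 6: low=(low[0]=0,low[1]=4,low[2]=1,low[3]=1,low[4]=5,low[5]=3,low[6]=?,low[7]=?); scc=(scc[0]=2,scc[1]=3,scc[2]=0,scc[3]=0,scc[4]=4,scc[5]=1,scc[6]=?,scc[7]=?)
step 7: low=(low[0]=0,low[1]=4,low[2]=1,low[3]=1,low[4]=5,low[5]=3,low[6]=6,low[7]=?); scc=(scc[0]=2,scc[1]=3,scc[2]=0,scc[3]=0,scc[4]=4,scc[5]=1,scc[6]=5,scc[7]=?)
step 8: low=(low[0]=0,low[1]=4,low[2]=1,low[3]=1,low[4]=5,low[5]=3,low[6]=6,low[7]=7); scc=(scc[0]=2,scc[1]=3,scc[2]=0,scc[3]=0,scc[4]=4,scc[5]=1,scc[6]=5,scc[7]=6)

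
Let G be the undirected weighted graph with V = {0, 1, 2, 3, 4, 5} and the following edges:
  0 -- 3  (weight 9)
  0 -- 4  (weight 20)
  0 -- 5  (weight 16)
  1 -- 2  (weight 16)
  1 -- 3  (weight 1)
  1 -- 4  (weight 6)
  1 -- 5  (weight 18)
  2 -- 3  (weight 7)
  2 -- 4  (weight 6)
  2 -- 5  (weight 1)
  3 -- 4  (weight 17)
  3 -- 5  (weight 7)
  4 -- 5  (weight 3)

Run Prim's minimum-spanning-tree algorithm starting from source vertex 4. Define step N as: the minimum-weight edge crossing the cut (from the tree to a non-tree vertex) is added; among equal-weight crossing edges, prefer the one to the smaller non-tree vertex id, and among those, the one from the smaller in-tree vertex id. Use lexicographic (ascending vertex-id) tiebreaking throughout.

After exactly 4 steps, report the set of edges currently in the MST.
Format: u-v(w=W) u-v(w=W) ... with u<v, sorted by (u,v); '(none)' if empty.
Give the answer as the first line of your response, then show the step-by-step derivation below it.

1-3(w=1) 1-4(w=6) 2-5(w=1) 4-5(w=3)

step 1: add edge 4-5 (w=3); MST = {4-5(w=3)}
step 2: add edge 2-5 (w=1); MST = {2-5(w=1) 4-5(w=3)}
step 3: add edge 1-4 (w=6); MST = {1-4(w=6) 2-5(w=1) 4-5(w=3)}
step 4: add edge 1-3 (w=1); MST = {1-3(w=1) 1-4(w=6) 2-5(w=1) 4-5(w=3)}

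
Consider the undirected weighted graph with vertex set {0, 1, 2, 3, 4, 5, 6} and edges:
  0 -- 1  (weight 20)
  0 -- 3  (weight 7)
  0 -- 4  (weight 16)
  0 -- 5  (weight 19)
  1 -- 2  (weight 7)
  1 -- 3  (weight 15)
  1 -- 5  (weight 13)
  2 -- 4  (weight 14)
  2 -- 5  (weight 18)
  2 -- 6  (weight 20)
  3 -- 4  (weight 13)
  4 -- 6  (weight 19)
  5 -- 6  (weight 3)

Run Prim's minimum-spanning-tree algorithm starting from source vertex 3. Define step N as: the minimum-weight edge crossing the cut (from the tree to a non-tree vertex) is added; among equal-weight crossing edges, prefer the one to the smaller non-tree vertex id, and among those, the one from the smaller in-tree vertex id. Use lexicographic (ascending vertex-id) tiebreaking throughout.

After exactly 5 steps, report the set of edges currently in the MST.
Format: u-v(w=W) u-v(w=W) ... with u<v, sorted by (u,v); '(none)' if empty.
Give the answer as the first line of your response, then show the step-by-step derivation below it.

0-3(w=7) 1-2(w=7) 1-5(w=13) 2-4(w=14) 3-4(w=13)

step 1: add edge 0-3 (w=7); MST = {0-3(w=7)}
step 2: add edge 3-4 (w=13); MST = {0-3(w=7) 3-4(w=13)}
step 3: add edge 2-4 (w=14); MST = {0-3(w=7) 2-4(w=14) 3-4(w=13)}
step 4: add edge 1-2 (w=7); MST = {0-3(w=7) 1-2(w=7) 2-4(w=14) 3-4(w=13)}
step 5: add edge 1-5 (w=13); MST = {0-3(w=7) 1-2(w=7) 1-5(w=13) 2-4(w=14) 3-4(w=13)}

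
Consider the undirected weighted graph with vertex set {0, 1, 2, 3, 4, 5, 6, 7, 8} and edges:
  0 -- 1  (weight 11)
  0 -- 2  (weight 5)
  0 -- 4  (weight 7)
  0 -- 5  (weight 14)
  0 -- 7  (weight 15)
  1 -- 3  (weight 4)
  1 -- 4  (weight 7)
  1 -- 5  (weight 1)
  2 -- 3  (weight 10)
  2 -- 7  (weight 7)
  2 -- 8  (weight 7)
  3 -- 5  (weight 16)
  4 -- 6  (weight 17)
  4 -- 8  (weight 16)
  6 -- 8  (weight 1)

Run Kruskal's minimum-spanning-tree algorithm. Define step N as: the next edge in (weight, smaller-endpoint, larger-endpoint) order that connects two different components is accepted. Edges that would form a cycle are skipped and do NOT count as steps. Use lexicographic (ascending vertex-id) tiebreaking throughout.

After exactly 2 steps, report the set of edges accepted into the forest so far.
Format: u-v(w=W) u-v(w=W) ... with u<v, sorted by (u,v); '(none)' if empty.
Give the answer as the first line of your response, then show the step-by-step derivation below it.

1-5(w=1) 6-8(w=1)

step 1: add edge 1-5 (w=1); MST = {1-5(w=1)}
step 2: add edge 6-8 (w=1); MST = {1-5(w=1) 6-8(w=1)}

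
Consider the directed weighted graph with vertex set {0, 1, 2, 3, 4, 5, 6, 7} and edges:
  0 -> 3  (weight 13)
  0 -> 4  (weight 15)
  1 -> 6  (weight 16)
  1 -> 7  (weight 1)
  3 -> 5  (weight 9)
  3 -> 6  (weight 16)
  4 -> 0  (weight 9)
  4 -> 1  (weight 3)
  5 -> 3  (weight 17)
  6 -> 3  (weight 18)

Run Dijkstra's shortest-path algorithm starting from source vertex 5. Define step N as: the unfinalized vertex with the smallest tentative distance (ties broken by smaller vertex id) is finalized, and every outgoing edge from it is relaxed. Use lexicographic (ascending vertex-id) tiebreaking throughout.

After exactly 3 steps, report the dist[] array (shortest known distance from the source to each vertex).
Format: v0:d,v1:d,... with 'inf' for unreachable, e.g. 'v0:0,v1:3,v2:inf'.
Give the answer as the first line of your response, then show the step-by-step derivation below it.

v0:inf,v1:inf,v2:inf,v3:17,v4:inf,v5:0,v6:33,v7:inf

step 1: dist = v0:inf,v1:inf,v2:inf,v3:17,v4:inf,v5:0,v6:inf,v7:inf
step 2: dist = v0:inf,v1:inf,v2:inf,v3:17,v4:inf,v5:0,v6:33,v7:inf
step 3: dist = v0:inf,v1:inf,v2:inf,v3:17,v4:inf,v5:0,v6:33,v7:inf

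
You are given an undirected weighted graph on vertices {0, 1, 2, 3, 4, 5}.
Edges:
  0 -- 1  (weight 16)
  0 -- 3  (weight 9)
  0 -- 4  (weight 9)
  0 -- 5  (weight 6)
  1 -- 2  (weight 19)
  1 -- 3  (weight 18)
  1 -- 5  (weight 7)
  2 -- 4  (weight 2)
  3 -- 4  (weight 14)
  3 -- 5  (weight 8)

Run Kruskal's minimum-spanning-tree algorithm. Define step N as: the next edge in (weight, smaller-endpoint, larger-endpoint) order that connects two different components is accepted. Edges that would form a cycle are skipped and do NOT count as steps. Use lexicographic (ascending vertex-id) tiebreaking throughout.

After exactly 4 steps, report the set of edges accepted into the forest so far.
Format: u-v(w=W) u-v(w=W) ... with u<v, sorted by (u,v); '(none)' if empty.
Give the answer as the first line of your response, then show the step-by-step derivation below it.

0-5(w=6) 1-5(w=7) 2-4(w=2) 3-5(w=8)

step 1: add edge 2-4 (w=2); MST = {2-4(w=2)}
step 2: add edge 0-5 (w=6); MST = {0-5(w=6) 2-4(w=2)}
step 3: add edge 1-5 (w=7); MST = {0-5(w=6) 1-5(w=7) 2-4(w=2)}
step 4: add edge 3-5 (w=8); MST = {0-5(w=6) 1-5(w=7) 2-4(w=2) 3-5(w=8)}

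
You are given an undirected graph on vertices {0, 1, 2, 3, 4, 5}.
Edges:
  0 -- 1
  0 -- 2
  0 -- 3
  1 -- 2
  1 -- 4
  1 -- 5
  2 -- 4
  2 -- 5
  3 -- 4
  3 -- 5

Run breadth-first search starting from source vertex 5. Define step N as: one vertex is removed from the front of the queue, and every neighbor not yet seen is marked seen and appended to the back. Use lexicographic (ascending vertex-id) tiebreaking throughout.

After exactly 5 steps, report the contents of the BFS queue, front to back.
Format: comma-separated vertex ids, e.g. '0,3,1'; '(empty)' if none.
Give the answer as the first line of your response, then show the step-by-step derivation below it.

4

step 1: dequeue 5; queue=[1,2,3]; order=5
step 2: dequeue 1; queue=[2,3,0,4]; order=5,1
step 3: dequeue 2; queue=[3,0,4]; order=5,1,2
step 4: dequeue 3; queue=[0,4]; order=5,1,2,3
step 5: dequeue 0; queue=[4]; order=5,1,2,3,0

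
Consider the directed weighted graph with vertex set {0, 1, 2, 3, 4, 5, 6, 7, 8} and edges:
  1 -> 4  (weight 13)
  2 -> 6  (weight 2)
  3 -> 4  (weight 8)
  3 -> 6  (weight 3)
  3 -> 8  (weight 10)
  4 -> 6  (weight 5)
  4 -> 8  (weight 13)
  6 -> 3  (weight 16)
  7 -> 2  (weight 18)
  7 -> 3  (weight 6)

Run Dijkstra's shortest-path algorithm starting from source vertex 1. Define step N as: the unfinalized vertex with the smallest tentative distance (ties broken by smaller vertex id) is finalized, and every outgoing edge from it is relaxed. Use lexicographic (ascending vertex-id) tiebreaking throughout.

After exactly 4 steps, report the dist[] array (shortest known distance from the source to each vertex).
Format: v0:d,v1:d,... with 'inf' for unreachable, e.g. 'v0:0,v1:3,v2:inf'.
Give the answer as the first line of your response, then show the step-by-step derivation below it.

v0:inf,v1:0,v2:inf,v3:34,v4:13,v5:inf,v6:18,v7:inf,v8:26

step 1: dist = v0:inf,v1:0,v2:inf,v3:inf,v4:13,v5:inf,v6:inf,v7:inf,v8:inf
step 2: dist = v0:inf,v1:0,v2:inf,v3:inf,v4:13,v5:inf,v6:18,v7:inf,v8:26
step 3: dist = v0:inf,v1:0,v2:inf,v3:34,v4:13,v5:inf,v6:18,v7:inf,v8:26
step 4: dist = v0:inf,v1:0,v2:inf,v3:34,v4:13,v5:inf,v6:18,v7:inf,v8:26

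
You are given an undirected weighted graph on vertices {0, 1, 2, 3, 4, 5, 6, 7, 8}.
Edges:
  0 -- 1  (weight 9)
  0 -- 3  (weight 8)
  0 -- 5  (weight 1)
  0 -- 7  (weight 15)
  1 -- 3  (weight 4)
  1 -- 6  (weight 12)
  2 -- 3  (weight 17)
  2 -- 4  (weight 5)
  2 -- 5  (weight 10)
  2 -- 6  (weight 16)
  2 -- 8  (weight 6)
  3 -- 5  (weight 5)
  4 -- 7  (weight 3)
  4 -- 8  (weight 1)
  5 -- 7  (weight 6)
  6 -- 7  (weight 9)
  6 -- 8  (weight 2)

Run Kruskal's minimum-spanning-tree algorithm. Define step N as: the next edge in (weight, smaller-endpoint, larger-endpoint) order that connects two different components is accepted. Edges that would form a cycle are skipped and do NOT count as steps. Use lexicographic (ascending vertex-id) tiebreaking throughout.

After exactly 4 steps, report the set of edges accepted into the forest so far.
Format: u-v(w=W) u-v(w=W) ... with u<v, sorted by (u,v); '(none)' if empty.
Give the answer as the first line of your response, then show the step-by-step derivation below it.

0-5(w=1) 4-7(w=3) 4-8(w=1) 6-8(w=2)

step 1: add edge 0-5 (w=1); MST = {0-5(w=1)}
step 2: add edge 4-8 (w=1); MST = {0-5(w=1) 4-8(w=1)}
step 3: add edge 6-8 (w=2); MST = {0-5(w=1) 4-8(w=1) 6-8(w=2)}
step 4: add edge 4-7 (w=3); MST = {0-5(w=1) 4-7(w=3) 4-8(w=1) 6-8(w=2)}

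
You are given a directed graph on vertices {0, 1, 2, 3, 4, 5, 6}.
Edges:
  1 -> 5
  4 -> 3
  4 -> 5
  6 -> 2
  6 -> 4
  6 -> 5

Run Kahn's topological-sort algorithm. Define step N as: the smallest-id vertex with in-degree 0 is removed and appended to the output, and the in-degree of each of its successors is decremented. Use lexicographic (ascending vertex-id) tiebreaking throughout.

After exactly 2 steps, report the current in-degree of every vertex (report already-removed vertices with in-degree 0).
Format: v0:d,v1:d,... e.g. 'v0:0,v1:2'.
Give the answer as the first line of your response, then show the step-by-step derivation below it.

v0:0,v1:0,v2:1,v3:1,v4:1,v5:2,v6:0

step 1: output 0; order=[0]; indeg=(0,0,1,1,1,3,0)
step 2: output 1; order=[0,1]; indeg=(0,0,1,1,1,2,0)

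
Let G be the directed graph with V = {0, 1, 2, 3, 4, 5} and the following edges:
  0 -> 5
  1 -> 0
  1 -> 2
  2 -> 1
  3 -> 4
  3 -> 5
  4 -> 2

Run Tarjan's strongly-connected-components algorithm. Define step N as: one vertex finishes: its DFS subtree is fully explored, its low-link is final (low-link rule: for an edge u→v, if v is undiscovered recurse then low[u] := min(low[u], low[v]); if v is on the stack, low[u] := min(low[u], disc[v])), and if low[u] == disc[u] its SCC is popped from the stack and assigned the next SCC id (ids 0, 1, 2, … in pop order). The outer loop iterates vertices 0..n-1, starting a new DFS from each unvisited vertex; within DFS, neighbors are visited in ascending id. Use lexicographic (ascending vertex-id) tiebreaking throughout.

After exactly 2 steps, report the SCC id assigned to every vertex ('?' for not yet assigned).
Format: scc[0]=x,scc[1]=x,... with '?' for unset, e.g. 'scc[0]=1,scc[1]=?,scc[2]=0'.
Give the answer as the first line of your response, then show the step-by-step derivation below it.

scc[0]=1,scc[1]=?,scc[2]=?,scc[3]=?,scc[4]=?,scc[5]=0

step 1: low=(low[0]=0,low[1]=?,low[2]=?,low[3]=?,low[4]=?,low[5]=1); scc=(scc[0]=?,scc[1]=?,scc[2]=?,scc[3]=?,scc[4]=?,scc[5]=0)
step 2: low=(low[0]=0,low[1]=?,low[2]=?,low[3]=?,low[4]=?,low[5]=1); scc=(scc[0]=1,scc[1]=?,scc[2]=?,scc[3]=?,scc[4]=?,scc[5]=0)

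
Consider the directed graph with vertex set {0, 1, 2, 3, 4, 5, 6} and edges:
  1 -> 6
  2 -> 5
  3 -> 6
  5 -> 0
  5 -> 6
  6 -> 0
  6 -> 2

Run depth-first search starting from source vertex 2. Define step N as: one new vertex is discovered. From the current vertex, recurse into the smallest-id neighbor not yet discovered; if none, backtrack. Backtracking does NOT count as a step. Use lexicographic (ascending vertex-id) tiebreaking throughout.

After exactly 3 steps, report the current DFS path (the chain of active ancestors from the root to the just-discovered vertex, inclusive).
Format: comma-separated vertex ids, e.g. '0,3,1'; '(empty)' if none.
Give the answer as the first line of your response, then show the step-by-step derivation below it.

2,5,0

step 1: discover 2; path=2; order=2
step 2: discover 5; path=2>5; order=2,5
step 3: discover 0; path=2>5>0; order=2,5,0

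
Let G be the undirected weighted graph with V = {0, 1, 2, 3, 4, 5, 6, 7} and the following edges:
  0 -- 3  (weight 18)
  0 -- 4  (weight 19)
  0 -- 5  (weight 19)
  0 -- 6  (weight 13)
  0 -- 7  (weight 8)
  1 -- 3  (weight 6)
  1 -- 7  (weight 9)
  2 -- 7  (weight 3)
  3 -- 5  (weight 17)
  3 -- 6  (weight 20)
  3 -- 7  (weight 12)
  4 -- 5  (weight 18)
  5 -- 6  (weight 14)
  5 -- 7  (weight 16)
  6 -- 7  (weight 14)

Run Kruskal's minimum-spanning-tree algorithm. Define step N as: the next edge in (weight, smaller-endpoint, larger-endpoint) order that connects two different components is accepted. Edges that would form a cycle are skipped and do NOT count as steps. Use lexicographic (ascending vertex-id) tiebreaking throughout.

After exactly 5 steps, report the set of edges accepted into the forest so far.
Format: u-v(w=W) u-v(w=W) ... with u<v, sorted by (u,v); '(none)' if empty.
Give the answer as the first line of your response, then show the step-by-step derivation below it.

0-6(w=13) 0-7(w=8) 1-3(w=6) 1-7(w=9) 2-7(w=3)

step 1: add edge 2-7 (w=3); MST = {2-7(w=3)}
step 2: add edge 1-3 (w=6); MST = {1-3(w=6) 2-7(w=3)}
step 3: add edge 0-7 (w=8); MST = {0-7(w=8) 1-3(w=6) 2-7(w=3)}
step 4: add edge 1-7 (w=9); MST = {0-7(w=8) 1-3(w=6) 1-7(w=9) 2-7(w=3)}
step 5: add edge 0-6 (w=13); MST = {0-6(w=13) 0-7(w=8) 1-3(w=6) 1-7(w=9) 2-7(w=3)}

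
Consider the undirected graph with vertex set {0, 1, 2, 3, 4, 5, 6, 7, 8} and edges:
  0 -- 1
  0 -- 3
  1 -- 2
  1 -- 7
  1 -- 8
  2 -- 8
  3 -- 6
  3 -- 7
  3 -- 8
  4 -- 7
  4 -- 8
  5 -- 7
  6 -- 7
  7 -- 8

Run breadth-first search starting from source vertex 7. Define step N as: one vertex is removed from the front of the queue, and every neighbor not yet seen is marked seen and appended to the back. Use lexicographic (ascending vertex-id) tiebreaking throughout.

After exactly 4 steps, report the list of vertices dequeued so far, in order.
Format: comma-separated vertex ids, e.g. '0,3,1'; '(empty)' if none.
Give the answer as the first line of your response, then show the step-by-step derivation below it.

7,1,3,4

step 1: dequeue 7; queue=[1,3,4,5,6,8]; order=7
step 2: dequeue 1; queue=[3,4,5,6,8,0,2]; order=7,1
step 3: dequeue 3; queue=[4,5,6,8,0,2]; order=7,1,3
step 4: dequeue 4; queue=[5,6,8,0,2]; order=7,1,3,4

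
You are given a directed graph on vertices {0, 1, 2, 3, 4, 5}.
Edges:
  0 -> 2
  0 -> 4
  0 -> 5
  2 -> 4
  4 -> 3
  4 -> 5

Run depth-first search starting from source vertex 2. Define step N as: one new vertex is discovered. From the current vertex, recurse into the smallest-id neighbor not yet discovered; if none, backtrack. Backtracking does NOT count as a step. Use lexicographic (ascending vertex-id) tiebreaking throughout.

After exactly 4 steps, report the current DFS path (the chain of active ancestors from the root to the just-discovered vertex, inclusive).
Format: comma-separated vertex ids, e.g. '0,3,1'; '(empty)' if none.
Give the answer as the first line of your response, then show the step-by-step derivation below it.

2,4,5

step 1: discover 2; path=2; order=2
step 2: discover 4; path=2>4; order=2,4
step 3: discover 3; path=2>4>3; order=2,4,3
step 4: discover 5; path=2>4>5; order=2,4,3,5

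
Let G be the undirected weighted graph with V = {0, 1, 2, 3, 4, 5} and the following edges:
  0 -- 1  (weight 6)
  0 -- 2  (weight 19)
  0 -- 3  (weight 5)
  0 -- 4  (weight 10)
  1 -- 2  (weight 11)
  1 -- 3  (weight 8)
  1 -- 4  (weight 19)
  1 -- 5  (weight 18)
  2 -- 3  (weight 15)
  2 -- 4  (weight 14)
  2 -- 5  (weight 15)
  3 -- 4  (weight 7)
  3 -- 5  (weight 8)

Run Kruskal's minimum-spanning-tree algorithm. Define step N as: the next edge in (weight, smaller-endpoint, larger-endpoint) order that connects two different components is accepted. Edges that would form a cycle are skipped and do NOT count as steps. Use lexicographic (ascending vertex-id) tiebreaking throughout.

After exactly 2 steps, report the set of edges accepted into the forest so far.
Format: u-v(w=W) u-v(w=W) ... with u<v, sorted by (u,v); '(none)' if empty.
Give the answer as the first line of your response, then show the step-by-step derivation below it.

0-1(w=6) 0-3(w=5)

step 1: add edge 0-3 (w=5); MST = {0-3(w=5)}
step 2: add edge 0-1 (w=6); MST = {0-1(w=6) 0-3(w=5)}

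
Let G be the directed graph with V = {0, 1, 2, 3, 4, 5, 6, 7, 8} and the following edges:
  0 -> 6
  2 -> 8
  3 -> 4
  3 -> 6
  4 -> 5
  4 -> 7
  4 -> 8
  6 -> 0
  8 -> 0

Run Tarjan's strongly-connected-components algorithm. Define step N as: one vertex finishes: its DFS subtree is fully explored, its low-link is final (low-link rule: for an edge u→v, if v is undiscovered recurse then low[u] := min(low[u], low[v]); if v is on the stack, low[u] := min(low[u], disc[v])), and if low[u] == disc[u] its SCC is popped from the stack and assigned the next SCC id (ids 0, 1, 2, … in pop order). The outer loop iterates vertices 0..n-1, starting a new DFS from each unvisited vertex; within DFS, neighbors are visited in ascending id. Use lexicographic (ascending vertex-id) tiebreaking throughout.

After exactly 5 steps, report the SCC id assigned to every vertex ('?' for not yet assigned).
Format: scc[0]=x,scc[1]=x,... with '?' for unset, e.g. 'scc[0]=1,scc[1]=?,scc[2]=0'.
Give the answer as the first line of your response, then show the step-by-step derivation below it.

scc[0]=0,scc[1]=1,scc[2]=3,scc[3]=?,scc[4]=?,scc[5]=?,scc[6]=0,scc[7]=?,scc[8]=2

step 1: low=(low[0]=0,low[1]=?,low[2]=?,low[3]=?,low[4]=?,low[5]=?,low[6]=0,low[7]=?,low[8]=?); scc=(scc[0]=?,scc[1]=?,scc[2]=?,scc[3]=?,scc[4]=?,scc[5]=?,scc[6]=?,scc[7]=?,scc[8]=?)
step 2: low=(low[0]=0,low[1]=?,low[2]=?,low[3]=?,low[4]=?,low[5]=?,low[6]=0,low[7]=?,low[8]=?); scc=(scc[0]=0,scc[1]=?,scc[2]=?,scc[3]=?,scc[4]=?,scc[5]=?,scc[6]=0,scc[7]=?,scc[8]=?)
step 3: low=(low[0]=0,low[1]=2,low[2]=?,low[3]=?,low[4]=?,low[5]=?,low[6]=0,low[7]=?,low[8]=?); scc=(scc[0]=0,scc[1]=1,scc[2]=?,scc[3]=?,scc[4]=?,scc[5]=?,scc[6]=0,scc[7]=?,scc[8]=?)
step 4: low=(low[0]=0,low[1]=2,low[2]=3,low[3]=?,low[4]=?,low[5]=?,low[6]=0,low[7]=?,low[8]=4); scc=(scc[0]=0,scc[1]=1,scc[2]=?,scc[3]=?,scc[4]=?,scc[5]=?,scc[6]=0,scc[7]=?,scc[8]=2)
step 5: low=(low[0]=0,low[1]=2,low[2]=3,low[3]=?,low[4]=?,low[5]=?,low[6]=0,low[7]=?,low[8]=4); scc=(scc[0]=0,scc[1]=1,scc[2]=3,scc[3]=?,scc[4]=?,scc[5]=?,scc[6]=0,scc[7]=?,scc[8]=2)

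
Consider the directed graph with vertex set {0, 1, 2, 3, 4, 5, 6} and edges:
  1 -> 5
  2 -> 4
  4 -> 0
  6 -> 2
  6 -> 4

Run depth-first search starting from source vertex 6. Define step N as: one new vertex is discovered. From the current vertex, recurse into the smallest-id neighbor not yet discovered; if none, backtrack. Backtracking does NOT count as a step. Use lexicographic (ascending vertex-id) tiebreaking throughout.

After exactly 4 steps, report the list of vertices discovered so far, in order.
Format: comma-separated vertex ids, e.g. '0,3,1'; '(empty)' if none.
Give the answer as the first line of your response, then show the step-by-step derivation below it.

6,2,4,0

step 1: discover 6; path=6; order=6
step 2: discover 2; path=6>2; order=6,2
step 3: discover 4; path=6>2>4; order=6,2,4
step 4: discover 0; path=6>2>4>0; order=6,2,4,0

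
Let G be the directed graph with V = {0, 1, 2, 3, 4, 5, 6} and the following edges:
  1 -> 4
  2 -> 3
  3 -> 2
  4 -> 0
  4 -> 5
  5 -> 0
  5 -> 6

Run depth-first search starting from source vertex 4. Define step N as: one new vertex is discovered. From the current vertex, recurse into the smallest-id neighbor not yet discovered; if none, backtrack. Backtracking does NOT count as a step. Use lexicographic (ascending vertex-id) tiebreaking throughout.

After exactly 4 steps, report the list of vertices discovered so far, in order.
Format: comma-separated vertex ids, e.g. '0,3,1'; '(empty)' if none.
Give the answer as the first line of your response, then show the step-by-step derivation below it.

4,0,5,6

step 1: discover 4; path=4; order=4
step 2: discover 0; path=4>0; order=4,0
step 3: discover 5; path=4>5; order=4,0,5
step 4: discover 6; path=4>5>6; order=4,0,5,6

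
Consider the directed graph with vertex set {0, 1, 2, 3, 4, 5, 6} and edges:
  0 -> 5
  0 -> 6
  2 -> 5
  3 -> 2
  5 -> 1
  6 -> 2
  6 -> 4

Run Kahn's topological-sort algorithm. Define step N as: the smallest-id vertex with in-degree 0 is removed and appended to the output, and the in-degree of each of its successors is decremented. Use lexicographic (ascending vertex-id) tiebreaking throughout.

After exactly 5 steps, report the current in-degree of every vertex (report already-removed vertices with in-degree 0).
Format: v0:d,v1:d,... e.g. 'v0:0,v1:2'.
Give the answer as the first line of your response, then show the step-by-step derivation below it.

v0:0,v1:1,v2:0,v3:0,v4:0,v5:0,v6:0

step 1: output 0; order=[0]; indeg=(0,1,2,0,1,1,0)
step 2: output 3; order=[0,3]; indeg=(0,1,1,0,1,1,0)
step 3: output 6; order=[0,3,6]; indeg=(0,1,0,0,0,1,0)
step 4: output 2; order=[0,3,6,2]; indeg=(0,1,0,0,0,0,0)
step 5: output 4; order=[0,3,6,2,4]; indeg=(0,1,0,0,0,0,0)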